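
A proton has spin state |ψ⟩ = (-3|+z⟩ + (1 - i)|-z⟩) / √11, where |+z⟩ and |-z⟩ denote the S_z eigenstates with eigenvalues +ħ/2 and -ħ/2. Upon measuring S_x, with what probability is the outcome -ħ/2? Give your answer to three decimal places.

0.773

|-x⟩ = (|+z⟩ - |-z⟩)/√2, so ⟨-x|ψ⟩ = (-4 + i) / (√2·√11).
P = |-4 + i|² / 22 = 17/22.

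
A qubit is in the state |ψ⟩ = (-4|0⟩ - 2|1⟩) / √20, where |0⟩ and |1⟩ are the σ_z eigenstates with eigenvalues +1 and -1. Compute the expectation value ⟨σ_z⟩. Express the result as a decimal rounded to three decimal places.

⟨σ_z⟩ = |a|² - |b|² divided by |a|²+|b|², with a, b the |0⟩, |1⟩ amplitudes.
= (16 - 4)/20 = 12/20.

0.600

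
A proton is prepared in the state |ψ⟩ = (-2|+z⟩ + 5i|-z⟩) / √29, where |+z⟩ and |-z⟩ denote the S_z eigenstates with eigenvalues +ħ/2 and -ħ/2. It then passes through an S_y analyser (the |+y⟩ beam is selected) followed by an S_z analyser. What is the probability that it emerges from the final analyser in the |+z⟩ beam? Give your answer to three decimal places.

First analyser (S_y): P(|+y⟩) = |⟨+y|ψ⟩|² = 9/58.
After stage 1 the state is |+y⟩; P(|+z⟩) = |⟨+z|+y⟩|² = 1/2.
Joint probability = 9/58 × 1/2 = 0.078.

0.078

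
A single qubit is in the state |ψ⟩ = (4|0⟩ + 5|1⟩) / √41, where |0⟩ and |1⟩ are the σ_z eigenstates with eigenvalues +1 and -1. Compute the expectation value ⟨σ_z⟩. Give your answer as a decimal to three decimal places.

-0.220

⟨σ_z⟩ = |a|² - |b|² divided by |a|²+|b|², with a, b the |0⟩, |1⟩ amplitudes.
= (16 - 25)/41 = -9/41.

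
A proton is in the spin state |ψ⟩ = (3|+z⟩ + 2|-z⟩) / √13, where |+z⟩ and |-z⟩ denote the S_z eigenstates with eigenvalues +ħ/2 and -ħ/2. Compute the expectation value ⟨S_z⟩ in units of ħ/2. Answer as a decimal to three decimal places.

⟨σ_z⟩ = |a|² - |b|² divided by |a|²+|b|², with a, b the |+z⟩, |-z⟩ amplitudes.
= (9 - 4)/13 = 5/13.
⟨S_z⟩ = (ħ/2)·⟨σ_z⟩.

0.385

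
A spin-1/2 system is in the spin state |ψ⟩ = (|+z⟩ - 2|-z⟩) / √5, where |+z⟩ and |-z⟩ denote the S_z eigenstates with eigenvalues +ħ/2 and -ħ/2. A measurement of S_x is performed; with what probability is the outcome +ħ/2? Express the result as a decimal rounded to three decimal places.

0.100

|+x⟩ = (|+z⟩ + |-z⟩)/√2, so ⟨+x|ψ⟩ = (-1) / (√2·√5).
P = |-1|² / 10 = 1/10.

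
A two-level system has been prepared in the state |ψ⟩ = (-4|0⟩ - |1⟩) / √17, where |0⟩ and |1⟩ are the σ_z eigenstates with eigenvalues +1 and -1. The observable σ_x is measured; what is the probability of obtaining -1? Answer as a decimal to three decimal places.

0.265

|-x⟩ = (|0⟩ - |1⟩)/√2, so ⟨-x|ψ⟩ = (-3) / (√2·√17).
P = |-3|² / 34 = 9/34.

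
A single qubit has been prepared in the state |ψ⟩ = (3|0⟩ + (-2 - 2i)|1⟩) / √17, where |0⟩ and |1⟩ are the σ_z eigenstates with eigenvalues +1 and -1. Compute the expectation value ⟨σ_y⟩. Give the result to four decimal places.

⟨σ_y⟩ = 2 Im(a* b)/(|a|²+|b|²) with a = 3, b = (-2 - 2i).
a* b = (-6 - 6i), so ⟨σ_y⟩ = -12/17.

-0.7059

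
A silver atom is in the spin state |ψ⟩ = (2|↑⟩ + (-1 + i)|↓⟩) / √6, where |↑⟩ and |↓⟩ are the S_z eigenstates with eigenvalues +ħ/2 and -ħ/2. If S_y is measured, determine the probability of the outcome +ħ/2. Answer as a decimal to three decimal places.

|+y⟩ = (|↑⟩ + i|↓⟩)/√2, so ⟨+y|ψ⟩ = (3 + i) / (√2·√6).
P = |3 + i|² / 12 = 10/12.

0.833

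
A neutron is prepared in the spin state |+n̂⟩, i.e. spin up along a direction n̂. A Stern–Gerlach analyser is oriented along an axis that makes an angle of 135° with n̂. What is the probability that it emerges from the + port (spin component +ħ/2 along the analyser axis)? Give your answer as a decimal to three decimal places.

For spin-½, the probability of finding spin-up along an axis at angle θ to the initial spin direction is cos²(θ/2); spin-down is sin²(θ/2).
θ = 135°, so P = cos²(67.5°) ≈ 0.146.

0.146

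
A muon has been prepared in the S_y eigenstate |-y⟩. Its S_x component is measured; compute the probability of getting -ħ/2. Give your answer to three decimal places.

0.500

In the S_z basis, |-y⟩ = (|+z⟩ - i|-z⟩)/√2 and |-x⟩ = (|+z⟩ - |-z⟩)/√2.
|⟨-x|-y⟩|² = 1/2.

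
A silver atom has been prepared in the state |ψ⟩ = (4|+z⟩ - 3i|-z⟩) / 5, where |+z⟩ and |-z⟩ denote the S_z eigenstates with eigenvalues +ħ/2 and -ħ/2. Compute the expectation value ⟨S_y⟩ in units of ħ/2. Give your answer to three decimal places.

⟨σ_y⟩ = 2 Im(a* b)/(|a|²+|b|²) with a = 4, b = -3i.
a* b = -12i, so ⟨σ_y⟩ = -24/25.
⟨S_y⟩ = (ħ/2)·⟨σ_y⟩.

-0.960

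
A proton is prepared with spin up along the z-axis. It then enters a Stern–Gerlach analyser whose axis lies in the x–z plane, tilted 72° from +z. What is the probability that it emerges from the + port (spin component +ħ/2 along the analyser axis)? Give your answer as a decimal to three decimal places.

For spin-½, the probability of finding spin-up along an axis at angle θ to the initial spin direction is cos²(θ/2); spin-down is sin²(θ/2).
θ = 72°, so P = cos²(36°) ≈ 0.655.

0.655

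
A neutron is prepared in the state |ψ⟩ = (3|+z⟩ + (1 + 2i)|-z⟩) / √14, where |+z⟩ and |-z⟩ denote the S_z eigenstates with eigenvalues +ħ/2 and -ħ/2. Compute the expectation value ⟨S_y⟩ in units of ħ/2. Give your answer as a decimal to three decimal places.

0.857

⟨σ_y⟩ = 2 Im(a* b)/(|a|²+|b|²) with a = 3, b = (1 + 2i).
a* b = (3 + 6i), so ⟨σ_y⟩ = 12/14.
⟨S_y⟩ = (ħ/2)·⟨σ_y⟩.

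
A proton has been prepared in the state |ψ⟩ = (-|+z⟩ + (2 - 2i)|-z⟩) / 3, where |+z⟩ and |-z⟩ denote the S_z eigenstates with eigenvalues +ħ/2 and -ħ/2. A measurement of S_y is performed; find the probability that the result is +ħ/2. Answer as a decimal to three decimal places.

|+y⟩ = (|+z⟩ + i|-z⟩)/√2, so ⟨+y|ψ⟩ = (-3 - 2i) / (√2·3).
P = |-3 - 2i|² / 18 = 13/18.

0.722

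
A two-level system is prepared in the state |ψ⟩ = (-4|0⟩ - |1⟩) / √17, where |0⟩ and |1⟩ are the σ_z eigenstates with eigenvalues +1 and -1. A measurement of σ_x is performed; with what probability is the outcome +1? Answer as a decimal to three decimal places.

0.735

|+x⟩ = (|0⟩ + |1⟩)/√2, so ⟨+x|ψ⟩ = (-5) / (√2·√17).
P = |-5|² / 34 = 25/34.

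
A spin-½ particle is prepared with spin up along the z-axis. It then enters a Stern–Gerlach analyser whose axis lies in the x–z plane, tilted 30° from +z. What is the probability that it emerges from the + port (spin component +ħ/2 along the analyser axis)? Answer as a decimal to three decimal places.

0.933

For spin-½, the probability of finding spin-up along an axis at angle θ to the initial spin direction is cos²(θ/2); spin-down is sin²(θ/2).
θ = 30°, so P = cos²(15°) ≈ 0.933.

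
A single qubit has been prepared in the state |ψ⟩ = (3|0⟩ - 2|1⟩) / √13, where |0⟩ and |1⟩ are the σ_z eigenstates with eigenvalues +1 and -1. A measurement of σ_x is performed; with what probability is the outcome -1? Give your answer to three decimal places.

|-x⟩ = (|0⟩ - |1⟩)/√2, so ⟨-x|ψ⟩ = (5) / (√2·√13).
P = |5|² / 26 = 25/26.

0.962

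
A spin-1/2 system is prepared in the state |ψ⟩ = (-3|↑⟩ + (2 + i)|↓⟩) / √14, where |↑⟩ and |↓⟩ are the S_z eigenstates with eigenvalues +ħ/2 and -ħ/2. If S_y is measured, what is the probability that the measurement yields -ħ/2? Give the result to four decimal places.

0.7143

|-y⟩ = (|↑⟩ - i|↓⟩)/√2, so ⟨-y|ψ⟩ = (-4 + 2i) / (√2·√14).
P = |-4 + 2i|² / 28 = 20/28.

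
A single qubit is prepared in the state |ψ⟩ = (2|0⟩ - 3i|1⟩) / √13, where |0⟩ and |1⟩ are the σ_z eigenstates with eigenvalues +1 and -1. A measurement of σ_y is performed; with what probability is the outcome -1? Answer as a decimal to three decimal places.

|-y⟩ = (|0⟩ - i|1⟩)/√2, so ⟨-y|ψ⟩ = (5) / (√2·√13).
P = |5|² / 26 = 25/26.

0.962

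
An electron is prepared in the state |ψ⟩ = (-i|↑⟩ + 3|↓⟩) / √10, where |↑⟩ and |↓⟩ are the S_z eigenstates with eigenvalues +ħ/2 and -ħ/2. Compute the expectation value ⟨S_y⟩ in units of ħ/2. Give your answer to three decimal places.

⟨σ_y⟩ = 2 Im(a* b)/(|a|²+|b|²) with a = -i, b = 3.
a* b = 3i, so ⟨σ_y⟩ = 6/10.
⟨S_y⟩ = (ħ/2)·⟨σ_y⟩.

0.600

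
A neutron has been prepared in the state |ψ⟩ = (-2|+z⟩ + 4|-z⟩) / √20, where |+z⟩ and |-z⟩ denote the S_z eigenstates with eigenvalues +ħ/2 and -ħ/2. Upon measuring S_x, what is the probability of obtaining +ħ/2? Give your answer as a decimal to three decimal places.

|+x⟩ = (|+z⟩ + |-z⟩)/√2, so ⟨+x|ψ⟩ = (2) / (√2·√20).
P = |2|² / 40 = 4/40.

0.100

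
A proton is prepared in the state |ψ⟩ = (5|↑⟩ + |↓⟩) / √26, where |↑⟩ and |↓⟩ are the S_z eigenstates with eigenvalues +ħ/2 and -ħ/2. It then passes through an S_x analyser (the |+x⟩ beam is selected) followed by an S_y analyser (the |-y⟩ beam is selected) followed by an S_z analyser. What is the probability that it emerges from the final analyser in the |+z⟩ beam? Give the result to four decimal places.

First analyser (S_x): P(|+x⟩) = |⟨+x|ψ⟩|² = 36/52.
After stage 1 the state is |+x⟩; P(|-y⟩) = |⟨-y|+x⟩|² = 1/2.
After stage 2 the state is |-y⟩; P(|+z⟩) = |⟨+z|-y⟩|² = 1/2.
Joint probability = 36/52 × 1/2 × 1/2 = 0.1731.

0.1731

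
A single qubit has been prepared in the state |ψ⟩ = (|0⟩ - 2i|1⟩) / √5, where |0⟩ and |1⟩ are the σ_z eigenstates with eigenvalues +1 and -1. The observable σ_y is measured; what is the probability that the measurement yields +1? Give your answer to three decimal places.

0.100

|+y⟩ = (|0⟩ + i|1⟩)/√2, so ⟨+y|ψ⟩ = (-1) / (√2·√5).
P = |-1|² / 10 = 1/10.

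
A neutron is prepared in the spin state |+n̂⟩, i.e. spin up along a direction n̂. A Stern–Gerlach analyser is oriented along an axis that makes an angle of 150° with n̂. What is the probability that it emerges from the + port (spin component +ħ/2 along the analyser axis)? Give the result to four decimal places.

For spin-½, the probability of finding spin-up along an axis at angle θ to the initial spin direction is cos²(θ/2); spin-down is sin²(θ/2).
θ = 150°, so P = cos²(75°) ≈ 0.0670.

0.0670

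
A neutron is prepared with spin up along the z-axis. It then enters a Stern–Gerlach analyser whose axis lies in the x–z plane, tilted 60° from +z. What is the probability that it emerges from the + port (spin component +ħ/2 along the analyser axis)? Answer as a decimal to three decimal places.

For spin-½, the probability of finding spin-up along an axis at angle θ to the initial spin direction is cos²(θ/2); spin-down is sin²(θ/2).
θ = 60°, so P = cos²(30°) ≈ 0.750.

0.750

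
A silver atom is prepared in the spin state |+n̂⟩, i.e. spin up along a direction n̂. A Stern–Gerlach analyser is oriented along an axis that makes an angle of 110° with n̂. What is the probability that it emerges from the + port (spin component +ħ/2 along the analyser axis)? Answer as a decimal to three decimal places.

0.329

For spin-½, the probability of finding spin-up along an axis at angle θ to the initial spin direction is cos²(θ/2); spin-down is sin²(θ/2).
θ = 110°, so P = cos²(55°) ≈ 0.329.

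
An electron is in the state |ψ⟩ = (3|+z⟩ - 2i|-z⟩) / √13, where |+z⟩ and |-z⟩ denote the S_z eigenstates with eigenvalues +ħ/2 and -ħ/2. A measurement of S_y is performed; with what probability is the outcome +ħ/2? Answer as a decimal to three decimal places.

0.038

|+y⟩ = (|+z⟩ + i|-z⟩)/√2, so ⟨+y|ψ⟩ = (1) / (√2·√13).
P = |1|² / 26 = 1/26.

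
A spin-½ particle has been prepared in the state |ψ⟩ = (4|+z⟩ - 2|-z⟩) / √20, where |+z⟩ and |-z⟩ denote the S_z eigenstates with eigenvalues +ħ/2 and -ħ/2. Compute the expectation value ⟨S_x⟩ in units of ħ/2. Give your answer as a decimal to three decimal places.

-0.800

⟨σ_x⟩ = 2 Re(a* b)/(|a|²+|b|²) with a = 4, b = -2.
a* b = -8, so ⟨σ_x⟩ = -16/20.
⟨S_x⟩ = (ħ/2)·⟨σ_x⟩.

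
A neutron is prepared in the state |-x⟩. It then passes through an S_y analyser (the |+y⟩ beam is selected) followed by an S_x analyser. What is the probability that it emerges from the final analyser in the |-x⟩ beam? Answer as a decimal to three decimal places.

First analyser (S_y): from |-x⟩, P(|+y⟩) = 1/2.
After stage 1 the state is |+y⟩; P(|-x⟩) = |⟨-x|+y⟩|² = 1/2.
Joint probability = 1/2 × 1/2 = 0.250.

0.250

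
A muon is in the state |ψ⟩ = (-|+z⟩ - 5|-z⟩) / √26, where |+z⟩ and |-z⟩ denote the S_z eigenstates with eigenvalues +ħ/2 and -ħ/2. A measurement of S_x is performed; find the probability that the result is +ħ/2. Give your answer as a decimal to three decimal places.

0.692

|+x⟩ = (|+z⟩ + |-z⟩)/√2, so ⟨+x|ψ⟩ = (-6) / (√2·√26).
P = |-6|² / 52 = 36/52.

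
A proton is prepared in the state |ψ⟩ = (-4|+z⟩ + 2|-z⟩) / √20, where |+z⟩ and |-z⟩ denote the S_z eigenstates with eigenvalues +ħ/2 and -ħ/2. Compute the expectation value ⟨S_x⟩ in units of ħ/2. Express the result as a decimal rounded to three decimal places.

⟨σ_x⟩ = 2 Re(a* b)/(|a|²+|b|²) with a = -4, b = 2.
a* b = -8, so ⟨σ_x⟩ = -16/20.
⟨S_x⟩ = (ħ/2)·⟨σ_x⟩.

-0.800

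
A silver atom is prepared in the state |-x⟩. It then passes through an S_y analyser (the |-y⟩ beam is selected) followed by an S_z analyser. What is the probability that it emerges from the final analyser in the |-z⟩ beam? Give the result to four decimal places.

0.2500

First analyser (S_y): from |-x⟩, P(|-y⟩) = 1/2.
After stage 1 the state is |-y⟩; P(|-z⟩) = |⟨-z|-y⟩|² = 1/2.
Joint probability = 1/2 × 1/2 = 0.2500.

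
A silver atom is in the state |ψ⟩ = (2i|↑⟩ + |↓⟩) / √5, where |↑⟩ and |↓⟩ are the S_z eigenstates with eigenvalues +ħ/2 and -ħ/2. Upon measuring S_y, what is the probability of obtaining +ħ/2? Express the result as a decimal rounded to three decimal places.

|+y⟩ = (|↑⟩ + i|↓⟩)/√2, so ⟨+y|ψ⟩ = (i) / (√2·√5).
P = |i|² / 10 = 1/10.

0.100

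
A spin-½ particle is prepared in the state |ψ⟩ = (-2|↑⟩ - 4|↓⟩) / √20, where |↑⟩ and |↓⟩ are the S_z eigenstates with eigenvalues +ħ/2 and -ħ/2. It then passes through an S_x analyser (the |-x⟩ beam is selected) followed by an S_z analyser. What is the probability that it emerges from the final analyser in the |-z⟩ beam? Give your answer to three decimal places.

0.050

First analyser (S_x): P(|-x⟩) = |⟨-x|ψ⟩|² = 4/40.
After stage 1 the state is |-x⟩; P(|-z⟩) = |⟨-z|-x⟩|² = 1/2.
Joint probability = 4/40 × 1/2 = 0.050.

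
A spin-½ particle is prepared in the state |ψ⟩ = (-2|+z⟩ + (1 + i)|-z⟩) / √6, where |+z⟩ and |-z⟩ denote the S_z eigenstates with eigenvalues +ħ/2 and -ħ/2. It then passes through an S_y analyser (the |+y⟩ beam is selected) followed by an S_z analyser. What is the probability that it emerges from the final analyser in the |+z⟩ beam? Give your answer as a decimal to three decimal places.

First analyser (S_y): P(|+y⟩) = |⟨+y|ψ⟩|² = 2/12.
After stage 1 the state is |+y⟩; P(|+z⟩) = |⟨+z|+y⟩|² = 1/2.
Joint probability = 2/12 × 1/2 = 0.083.

0.083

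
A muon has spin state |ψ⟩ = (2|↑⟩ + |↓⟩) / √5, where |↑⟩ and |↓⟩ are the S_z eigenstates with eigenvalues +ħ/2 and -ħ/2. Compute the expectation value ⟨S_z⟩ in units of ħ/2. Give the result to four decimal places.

0.6000

⟨σ_z⟩ = |a|² - |b|² divided by |a|²+|b|², with a, b the |↑⟩, |↓⟩ amplitudes.
= (4 - 1)/5 = 3/5.
⟨S_z⟩ = (ħ/2)·⟨σ_z⟩.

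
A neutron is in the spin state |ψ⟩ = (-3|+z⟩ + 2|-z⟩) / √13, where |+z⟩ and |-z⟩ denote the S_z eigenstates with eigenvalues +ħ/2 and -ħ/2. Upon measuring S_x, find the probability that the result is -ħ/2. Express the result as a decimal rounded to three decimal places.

|-x⟩ = (|+z⟩ - |-z⟩)/√2, so ⟨-x|ψ⟩ = (-5) / (√2·√13).
P = |-5|² / 26 = 25/26.

0.962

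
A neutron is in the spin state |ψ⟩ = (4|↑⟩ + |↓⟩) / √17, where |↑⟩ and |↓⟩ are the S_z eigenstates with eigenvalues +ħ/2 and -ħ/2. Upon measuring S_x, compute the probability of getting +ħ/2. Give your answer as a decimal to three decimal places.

0.735

|+x⟩ = (|↑⟩ + |↓⟩)/√2, so ⟨+x|ψ⟩ = (5) / (√2·√17).
P = |5|² / 34 = 25/34.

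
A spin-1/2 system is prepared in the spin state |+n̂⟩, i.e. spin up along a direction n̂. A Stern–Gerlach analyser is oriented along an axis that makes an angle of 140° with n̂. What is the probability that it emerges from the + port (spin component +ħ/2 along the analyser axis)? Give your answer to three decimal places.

0.117

For spin-½, the probability of finding spin-up along an axis at angle θ to the initial spin direction is cos²(θ/2); spin-down is sin²(θ/2).
θ = 140°, so P = cos²(70°) ≈ 0.117.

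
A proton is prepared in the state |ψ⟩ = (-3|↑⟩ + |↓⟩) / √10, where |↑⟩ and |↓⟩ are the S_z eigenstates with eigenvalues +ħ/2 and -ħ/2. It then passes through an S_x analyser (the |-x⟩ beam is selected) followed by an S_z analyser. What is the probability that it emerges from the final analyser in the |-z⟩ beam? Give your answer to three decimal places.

0.400

First analyser (S_x): P(|-x⟩) = |⟨-x|ψ⟩|² = 16/20.
After stage 1 the state is |-x⟩; P(|-z⟩) = |⟨-z|-x⟩|² = 1/2.
Joint probability = 16/20 × 1/2 = 0.400.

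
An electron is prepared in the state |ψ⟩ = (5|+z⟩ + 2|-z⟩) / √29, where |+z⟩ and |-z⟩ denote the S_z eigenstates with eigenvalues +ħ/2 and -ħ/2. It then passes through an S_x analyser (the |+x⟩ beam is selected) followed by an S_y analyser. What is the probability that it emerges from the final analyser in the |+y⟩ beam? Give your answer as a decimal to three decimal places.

0.422

First analyser (S_x): P(|+x⟩) = |⟨+x|ψ⟩|² = 49/58.
After stage 1 the state is |+x⟩; P(|+y⟩) = |⟨+y|+x⟩|² = 1/2.
Joint probability = 49/58 × 1/2 = 0.422.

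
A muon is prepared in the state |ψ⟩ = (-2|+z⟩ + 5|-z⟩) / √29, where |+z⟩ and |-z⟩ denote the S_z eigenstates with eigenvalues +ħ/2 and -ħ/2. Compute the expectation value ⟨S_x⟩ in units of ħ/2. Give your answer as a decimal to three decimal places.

-0.690

⟨σ_x⟩ = 2 Re(a* b)/(|a|²+|b|²) with a = -2, b = 5.
a* b = -10, so ⟨σ_x⟩ = -20/29.
⟨S_x⟩ = (ħ/2)·⟨σ_x⟩.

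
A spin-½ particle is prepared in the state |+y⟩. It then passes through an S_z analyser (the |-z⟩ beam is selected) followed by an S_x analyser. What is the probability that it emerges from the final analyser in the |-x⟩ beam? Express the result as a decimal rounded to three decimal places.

0.250

First analyser (S_z): from |+y⟩, P(|-z⟩) = 1/2.
After stage 1 the state is |-z⟩; P(|-x⟩) = |⟨-x|-z⟩|² = 1/2.
Joint probability = 1/2 × 1/2 = 0.250.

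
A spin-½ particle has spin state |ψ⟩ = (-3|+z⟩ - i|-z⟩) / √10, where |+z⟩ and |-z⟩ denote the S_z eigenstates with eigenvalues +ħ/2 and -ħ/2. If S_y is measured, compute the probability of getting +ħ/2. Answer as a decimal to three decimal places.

|+y⟩ = (|+z⟩ + i|-z⟩)/√2, so ⟨+y|ψ⟩ = (-4) / (√2·√10).
P = |-4|² / 20 = 16/20.

0.800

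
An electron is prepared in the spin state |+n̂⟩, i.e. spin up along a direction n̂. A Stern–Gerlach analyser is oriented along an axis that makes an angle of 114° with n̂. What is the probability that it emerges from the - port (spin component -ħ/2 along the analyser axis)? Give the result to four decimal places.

0.7034

For spin-½, the probability of finding spin-up along an axis at angle θ to the initial spin direction is cos²(θ/2); spin-down is sin²(θ/2).
θ = 114°, so P = sin²(57°) ≈ 0.7034.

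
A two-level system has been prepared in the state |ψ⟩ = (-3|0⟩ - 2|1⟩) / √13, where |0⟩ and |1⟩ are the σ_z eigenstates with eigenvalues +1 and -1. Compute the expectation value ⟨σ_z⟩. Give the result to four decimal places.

⟨σ_z⟩ = |a|² - |b|² divided by |a|²+|b|², with a, b the |0⟩, |1⟩ amplitudes.
= (9 - 4)/13 = 5/13.

0.3846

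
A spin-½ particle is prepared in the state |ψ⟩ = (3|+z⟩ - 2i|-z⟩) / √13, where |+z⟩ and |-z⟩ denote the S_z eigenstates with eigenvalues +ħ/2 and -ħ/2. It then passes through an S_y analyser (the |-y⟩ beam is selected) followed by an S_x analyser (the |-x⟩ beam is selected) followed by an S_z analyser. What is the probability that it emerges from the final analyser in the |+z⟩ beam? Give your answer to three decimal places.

First analyser (S_y): P(|-y⟩) = |⟨-y|ψ⟩|² = 25/26.
After stage 1 the state is |-y⟩; P(|-x⟩) = |⟨-x|-y⟩|² = 1/2.
After stage 2 the state is |-x⟩; P(|+z⟩) = |⟨+z|-x⟩|² = 1/2.
Joint probability = 25/26 × 1/2 × 1/2 = 0.240.

0.240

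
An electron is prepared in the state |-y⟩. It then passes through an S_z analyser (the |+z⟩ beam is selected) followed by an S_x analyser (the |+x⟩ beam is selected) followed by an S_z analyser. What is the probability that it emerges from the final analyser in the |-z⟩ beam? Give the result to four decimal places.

0.1250

First analyser (S_z): from |-y⟩, P(|+z⟩) = 1/2.
After stage 1 the state is |+z⟩; P(|+x⟩) = |⟨+x|+z⟩|² = 1/2.
After stage 2 the state is |+x⟩; P(|-z⟩) = |⟨-z|+x⟩|² = 1/2.
Joint probability = 1/2 × 1/2 × 1/2 = 0.1250.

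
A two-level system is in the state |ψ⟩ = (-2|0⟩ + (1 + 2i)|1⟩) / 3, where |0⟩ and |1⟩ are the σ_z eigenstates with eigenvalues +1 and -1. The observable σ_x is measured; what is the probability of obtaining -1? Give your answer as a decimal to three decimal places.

|-x⟩ = (|0⟩ - |1⟩)/√2, so ⟨-x|ψ⟩ = (-3 - 2i) / (√2·3).
P = |-3 - 2i|² / 18 = 13/18.

0.722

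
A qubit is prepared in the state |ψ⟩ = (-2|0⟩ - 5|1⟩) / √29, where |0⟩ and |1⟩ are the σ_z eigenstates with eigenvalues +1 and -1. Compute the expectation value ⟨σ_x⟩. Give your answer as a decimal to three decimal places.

0.690

⟨σ_x⟩ = 2 Re(a* b)/(|a|²+|b|²) with a = -2, b = -5.
a* b = 10, so ⟨σ_x⟩ = 20/29.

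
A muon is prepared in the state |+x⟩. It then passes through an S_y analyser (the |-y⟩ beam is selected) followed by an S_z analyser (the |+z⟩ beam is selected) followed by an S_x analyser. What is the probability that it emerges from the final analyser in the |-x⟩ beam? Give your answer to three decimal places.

0.125

First analyser (S_y): from |+x⟩, P(|-y⟩) = 1/2.
After stage 1 the state is |-y⟩; P(|+z⟩) = |⟨+z|-y⟩|² = 1/2.
After stage 2 the state is |+z⟩; P(|-x⟩) = |⟨-x|+z⟩|² = 1/2.
Joint probability = 1/2 × 1/2 × 1/2 = 0.125.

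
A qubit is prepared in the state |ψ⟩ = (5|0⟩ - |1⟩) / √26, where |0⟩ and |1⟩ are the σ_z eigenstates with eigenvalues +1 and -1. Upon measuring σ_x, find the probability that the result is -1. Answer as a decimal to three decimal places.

|-x⟩ = (|0⟩ - |1⟩)/√2, so ⟨-x|ψ⟩ = (6) / (√2·√26).
P = |6|² / 52 = 36/52.

0.692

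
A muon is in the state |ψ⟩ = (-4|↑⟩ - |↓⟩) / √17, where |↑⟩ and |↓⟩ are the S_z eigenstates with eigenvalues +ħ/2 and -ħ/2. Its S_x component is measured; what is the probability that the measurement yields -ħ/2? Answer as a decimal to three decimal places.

|-x⟩ = (|↑⟩ - |↓⟩)/√2, so ⟨-x|ψ⟩ = (-3) / (√2·√17).
P = |-3|² / 34 = 9/34.

0.265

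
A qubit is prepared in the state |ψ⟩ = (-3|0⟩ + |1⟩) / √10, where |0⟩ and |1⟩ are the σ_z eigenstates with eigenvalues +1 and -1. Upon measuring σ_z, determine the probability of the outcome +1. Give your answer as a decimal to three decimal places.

The +1 outcome corresponds to |0⟩. Its amplitude in |ψ⟩ is -3/√10.
P = |-3|² / 10 = 9/10.

0.900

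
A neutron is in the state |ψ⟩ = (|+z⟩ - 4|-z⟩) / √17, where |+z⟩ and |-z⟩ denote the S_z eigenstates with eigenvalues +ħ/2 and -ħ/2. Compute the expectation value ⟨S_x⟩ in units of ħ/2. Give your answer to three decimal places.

⟨σ_x⟩ = 2 Re(a* b)/(|a|²+|b|²) with a = 1, b = -4.
a* b = -4, so ⟨σ_x⟩ = -8/17.
⟨S_x⟩ = (ħ/2)·⟨σ_x⟩.

-0.471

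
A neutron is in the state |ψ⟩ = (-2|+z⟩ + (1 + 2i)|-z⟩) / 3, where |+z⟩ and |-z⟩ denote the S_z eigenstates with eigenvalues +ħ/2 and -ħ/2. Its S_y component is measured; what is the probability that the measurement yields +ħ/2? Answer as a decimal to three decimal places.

|+y⟩ = (|+z⟩ + i|-z⟩)/√2, so ⟨+y|ψ⟩ = (-i) / (√2·3).
P = |-i|² / 18 = 1/18.

0.056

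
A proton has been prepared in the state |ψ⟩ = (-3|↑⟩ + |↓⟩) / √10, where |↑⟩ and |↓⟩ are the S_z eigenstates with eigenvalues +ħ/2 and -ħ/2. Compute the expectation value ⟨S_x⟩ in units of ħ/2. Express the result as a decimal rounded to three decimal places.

-0.600

⟨σ_x⟩ = 2 Re(a* b)/(|a|²+|b|²) with a = -3, b = 1.
a* b = -3, so ⟨σ_x⟩ = -6/10.
⟨S_x⟩ = (ħ/2)·⟨σ_x⟩.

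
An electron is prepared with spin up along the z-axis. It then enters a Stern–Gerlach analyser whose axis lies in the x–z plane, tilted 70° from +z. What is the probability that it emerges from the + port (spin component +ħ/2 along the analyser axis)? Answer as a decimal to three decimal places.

0.671

For spin-½, the probability of finding spin-up along an axis at angle θ to the initial spin direction is cos²(θ/2); spin-down is sin²(θ/2).
θ = 70°, so P = cos²(35°) ≈ 0.671.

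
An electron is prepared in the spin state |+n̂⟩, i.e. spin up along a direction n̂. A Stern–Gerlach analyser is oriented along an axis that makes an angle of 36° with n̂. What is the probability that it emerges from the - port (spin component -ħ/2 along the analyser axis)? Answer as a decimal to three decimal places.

0.095

For spin-½, the probability of finding spin-up along an axis at angle θ to the initial spin direction is cos²(θ/2); spin-down is sin²(θ/2).
θ = 36°, so P = sin²(18°) ≈ 0.095.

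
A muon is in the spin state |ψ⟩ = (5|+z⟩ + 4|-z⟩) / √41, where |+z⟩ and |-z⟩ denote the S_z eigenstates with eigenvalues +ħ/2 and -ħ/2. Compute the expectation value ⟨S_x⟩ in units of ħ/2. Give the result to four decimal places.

0.9756

⟨σ_x⟩ = 2 Re(a* b)/(|a|²+|b|²) with a = 5, b = 4.
a* b = 20, so ⟨σ_x⟩ = 40/41.
⟨S_x⟩ = (ħ/2)·⟨σ_x⟩.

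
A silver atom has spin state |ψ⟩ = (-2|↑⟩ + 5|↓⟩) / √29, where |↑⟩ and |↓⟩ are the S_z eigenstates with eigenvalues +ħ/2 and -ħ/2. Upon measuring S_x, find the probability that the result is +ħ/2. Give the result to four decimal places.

0.1552

|+x⟩ = (|↑⟩ + |↓⟩)/√2, so ⟨+x|ψ⟩ = (3) / (√2·√29).
P = |3|² / 58 = 9/58.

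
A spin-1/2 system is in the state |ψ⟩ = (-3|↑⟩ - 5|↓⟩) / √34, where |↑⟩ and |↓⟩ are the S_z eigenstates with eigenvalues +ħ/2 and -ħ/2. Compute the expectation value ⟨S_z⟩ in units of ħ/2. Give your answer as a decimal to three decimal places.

⟨σ_z⟩ = |a|² - |b|² divided by |a|²+|b|², with a, b the |↑⟩, |↓⟩ amplitudes.
= (9 - 25)/34 = -16/34.
⟨S_z⟩ = (ħ/2)·⟨σ_z⟩.

-0.471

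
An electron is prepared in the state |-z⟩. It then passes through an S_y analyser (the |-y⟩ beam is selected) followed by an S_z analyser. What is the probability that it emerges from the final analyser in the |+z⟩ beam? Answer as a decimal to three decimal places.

First analyser (S_y): from |-z⟩, P(|-y⟩) = 1/2.
After stage 1 the state is |-y⟩; P(|+z⟩) = |⟨+z|-y⟩|² = 1/2.
Joint probability = 1/2 × 1/2 = 0.250.

0.250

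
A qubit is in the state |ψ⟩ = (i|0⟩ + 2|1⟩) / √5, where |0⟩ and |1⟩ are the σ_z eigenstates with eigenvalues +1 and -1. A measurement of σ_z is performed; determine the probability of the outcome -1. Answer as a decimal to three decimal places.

0.800

The -1 outcome corresponds to |1⟩. Its amplitude in |ψ⟩ is 2/√5.
P = |2|² / 5 = 4/5.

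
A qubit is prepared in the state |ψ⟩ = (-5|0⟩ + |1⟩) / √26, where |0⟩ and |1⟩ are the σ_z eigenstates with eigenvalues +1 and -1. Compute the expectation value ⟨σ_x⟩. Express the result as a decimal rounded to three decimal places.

-0.385

⟨σ_x⟩ = 2 Re(a* b)/(|a|²+|b|²) with a = -5, b = 1.
a* b = -5, so ⟨σ_x⟩ = -10/26.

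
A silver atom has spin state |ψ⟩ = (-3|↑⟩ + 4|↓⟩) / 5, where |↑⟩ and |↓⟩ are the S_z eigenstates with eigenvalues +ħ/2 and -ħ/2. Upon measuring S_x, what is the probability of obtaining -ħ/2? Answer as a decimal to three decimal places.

|-x⟩ = (|↑⟩ - |↓⟩)/√2, so ⟨-x|ψ⟩ = (-7) / (√2·5).
P = |-7|² / 50 = 49/50.

0.980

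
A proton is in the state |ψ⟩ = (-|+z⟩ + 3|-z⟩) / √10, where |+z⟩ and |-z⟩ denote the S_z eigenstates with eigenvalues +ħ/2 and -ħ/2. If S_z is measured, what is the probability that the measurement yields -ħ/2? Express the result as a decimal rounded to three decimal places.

0.900

The -ħ/2 outcome corresponds to |-z⟩. Its amplitude in |ψ⟩ is 3/√10.
P = |3|² / 10 = 9/10.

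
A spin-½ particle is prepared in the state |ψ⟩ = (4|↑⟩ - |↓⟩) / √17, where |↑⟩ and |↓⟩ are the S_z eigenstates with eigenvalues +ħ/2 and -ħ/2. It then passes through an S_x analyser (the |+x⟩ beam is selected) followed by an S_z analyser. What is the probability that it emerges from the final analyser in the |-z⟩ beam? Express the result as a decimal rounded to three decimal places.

First analyser (S_x): P(|+x⟩) = |⟨+x|ψ⟩|² = 9/34.
After stage 1 the state is |+x⟩; P(|-z⟩) = |⟨-z|+x⟩|² = 1/2.
Joint probability = 9/34 × 1/2 = 0.132.

0.132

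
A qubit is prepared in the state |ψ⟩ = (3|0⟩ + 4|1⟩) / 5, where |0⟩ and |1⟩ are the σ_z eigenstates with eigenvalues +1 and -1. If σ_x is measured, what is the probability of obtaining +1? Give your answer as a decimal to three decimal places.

|+x⟩ = (|0⟩ + |1⟩)/√2, so ⟨+x|ψ⟩ = (7) / (√2·5).
P = |7|² / 50 = 49/50.

0.980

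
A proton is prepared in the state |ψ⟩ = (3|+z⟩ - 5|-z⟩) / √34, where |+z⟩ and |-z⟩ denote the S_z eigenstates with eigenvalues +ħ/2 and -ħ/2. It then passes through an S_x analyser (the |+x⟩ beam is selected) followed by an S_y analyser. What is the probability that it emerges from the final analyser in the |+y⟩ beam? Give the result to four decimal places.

0.0294

First analyser (S_x): P(|+x⟩) = |⟨+x|ψ⟩|² = 4/68.
After stage 1 the state is |+x⟩; P(|+y⟩) = |⟨+y|+x⟩|² = 1/2.
Joint probability = 4/68 × 1/2 = 0.0294.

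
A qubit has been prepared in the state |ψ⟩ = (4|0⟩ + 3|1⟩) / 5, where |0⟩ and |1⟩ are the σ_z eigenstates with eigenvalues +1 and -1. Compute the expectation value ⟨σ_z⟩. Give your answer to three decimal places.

⟨σ_z⟩ = |a|² - |b|² divided by |a|²+|b|², with a, b the |0⟩, |1⟩ amplitudes.
= (16 - 9)/25 = 7/25.

0.280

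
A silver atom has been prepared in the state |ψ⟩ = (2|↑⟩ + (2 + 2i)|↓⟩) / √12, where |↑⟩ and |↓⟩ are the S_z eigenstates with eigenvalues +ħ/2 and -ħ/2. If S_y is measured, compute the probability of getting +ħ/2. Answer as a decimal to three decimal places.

|+y⟩ = (|↑⟩ + i|↓⟩)/√2, so ⟨+y|ψ⟩ = (4 - 2i) / (√2·√12).
P = |4 - 2i|² / 24 = 20/24.

0.833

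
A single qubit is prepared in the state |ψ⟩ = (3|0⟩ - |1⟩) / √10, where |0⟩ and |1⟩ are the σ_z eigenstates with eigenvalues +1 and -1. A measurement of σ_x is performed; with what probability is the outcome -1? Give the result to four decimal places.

|-x⟩ = (|0⟩ - |1⟩)/√2, so ⟨-x|ψ⟩ = (4) / (√2·√10).
P = |4|² / 20 = 16/20.

0.8000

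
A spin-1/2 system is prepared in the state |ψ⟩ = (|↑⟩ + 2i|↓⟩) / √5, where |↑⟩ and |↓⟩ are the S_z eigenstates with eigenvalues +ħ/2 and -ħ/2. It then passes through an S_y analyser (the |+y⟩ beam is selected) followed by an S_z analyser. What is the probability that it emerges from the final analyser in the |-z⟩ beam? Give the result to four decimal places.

0.4500

First analyser (S_y): P(|+y⟩) = |⟨+y|ψ⟩|² = 9/10.
After stage 1 the state is |+y⟩; P(|-z⟩) = |⟨-z|+y⟩|² = 1/2.
Joint probability = 9/10 × 1/2 = 0.4500.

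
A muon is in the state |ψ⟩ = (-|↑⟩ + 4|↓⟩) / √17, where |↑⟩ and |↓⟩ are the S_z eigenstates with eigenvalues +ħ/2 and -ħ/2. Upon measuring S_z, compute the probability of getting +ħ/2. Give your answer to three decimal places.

The +ħ/2 outcome corresponds to |↑⟩. Its amplitude in |ψ⟩ is -1/√17.
P = |-1|² / 17 = 1/17.

0.059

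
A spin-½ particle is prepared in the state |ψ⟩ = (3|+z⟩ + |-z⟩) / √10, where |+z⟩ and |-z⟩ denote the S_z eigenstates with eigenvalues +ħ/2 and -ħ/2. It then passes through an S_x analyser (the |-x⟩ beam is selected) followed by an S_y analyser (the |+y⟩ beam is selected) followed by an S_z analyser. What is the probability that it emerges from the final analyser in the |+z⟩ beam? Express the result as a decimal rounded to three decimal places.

First analyser (S_x): P(|-x⟩) = |⟨-x|ψ⟩|² = 4/20.
After stage 1 the state is |-x⟩; P(|+y⟩) = |⟨+y|-x⟩|² = 1/2.
After stage 2 the state is |+y⟩; P(|+z⟩) = |⟨+z|+y⟩|² = 1/2.
Joint probability = 4/20 × 1/2 × 1/2 = 0.050.

0.050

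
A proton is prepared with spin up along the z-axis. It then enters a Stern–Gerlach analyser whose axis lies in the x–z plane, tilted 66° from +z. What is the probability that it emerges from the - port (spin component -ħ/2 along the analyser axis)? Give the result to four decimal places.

For spin-½, the probability of finding spin-up along an axis at angle θ to the initial spin direction is cos²(θ/2); spin-down is sin²(θ/2).
θ = 66°, so P = sin²(33°) ≈ 0.2966.

0.2966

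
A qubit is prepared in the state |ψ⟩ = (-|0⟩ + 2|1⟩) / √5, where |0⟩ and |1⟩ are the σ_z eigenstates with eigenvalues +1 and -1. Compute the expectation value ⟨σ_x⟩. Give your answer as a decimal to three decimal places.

-0.800

⟨σ_x⟩ = 2 Re(a* b)/(|a|²+|b|²) with a = -1, b = 2.
a* b = -2, so ⟨σ_x⟩ = -4/5.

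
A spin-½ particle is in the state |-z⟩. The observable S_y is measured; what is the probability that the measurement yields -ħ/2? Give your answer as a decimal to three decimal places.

0.500

In the S_z basis, |-z⟩ = |↓⟩ and |-y⟩ = (|↑⟩ - i|↓⟩)/√2.
|⟨-y|-z⟩|² = 1/2.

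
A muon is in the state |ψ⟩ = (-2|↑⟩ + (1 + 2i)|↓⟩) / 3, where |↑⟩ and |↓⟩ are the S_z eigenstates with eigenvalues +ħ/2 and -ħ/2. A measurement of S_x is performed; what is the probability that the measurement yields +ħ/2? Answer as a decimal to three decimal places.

0.278

|+x⟩ = (|↑⟩ + |↓⟩)/√2, so ⟨+x|ψ⟩ = (-1 + 2i) / (√2·3).
P = |-1 + 2i|² / 18 = 5/18.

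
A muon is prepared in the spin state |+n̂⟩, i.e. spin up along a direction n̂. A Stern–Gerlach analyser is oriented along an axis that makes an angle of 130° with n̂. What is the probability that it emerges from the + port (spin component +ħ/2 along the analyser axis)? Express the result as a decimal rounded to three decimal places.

0.179

For spin-½, the probability of finding spin-up along an axis at angle θ to the initial spin direction is cos²(θ/2); spin-down is sin²(θ/2).
θ = 130°, so P = cos²(65°) ≈ 0.179.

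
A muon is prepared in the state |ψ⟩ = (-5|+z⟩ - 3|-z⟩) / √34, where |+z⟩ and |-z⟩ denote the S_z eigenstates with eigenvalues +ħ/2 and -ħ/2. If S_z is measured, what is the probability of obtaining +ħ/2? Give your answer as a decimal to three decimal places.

0.735

The +ħ/2 outcome corresponds to |+z⟩. Its amplitude in |ψ⟩ is -5/√34.
P = |-5|² / 34 = 25/34.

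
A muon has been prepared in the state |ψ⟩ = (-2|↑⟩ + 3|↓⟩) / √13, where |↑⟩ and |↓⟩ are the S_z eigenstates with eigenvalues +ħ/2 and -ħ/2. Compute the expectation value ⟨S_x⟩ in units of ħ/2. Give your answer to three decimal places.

-0.923

⟨σ_x⟩ = 2 Re(a* b)/(|a|²+|b|²) with a = -2, b = 3.
a* b = -6, so ⟨σ_x⟩ = -12/13.
⟨S_x⟩ = (ħ/2)·⟨σ_x⟩.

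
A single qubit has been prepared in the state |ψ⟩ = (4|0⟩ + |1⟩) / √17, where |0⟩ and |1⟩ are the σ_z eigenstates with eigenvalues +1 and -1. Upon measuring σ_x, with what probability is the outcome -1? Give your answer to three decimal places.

0.265

|-x⟩ = (|0⟩ - |1⟩)/√2, so ⟨-x|ψ⟩ = (3) / (√2·√17).
P = |3|² / 34 = 9/34.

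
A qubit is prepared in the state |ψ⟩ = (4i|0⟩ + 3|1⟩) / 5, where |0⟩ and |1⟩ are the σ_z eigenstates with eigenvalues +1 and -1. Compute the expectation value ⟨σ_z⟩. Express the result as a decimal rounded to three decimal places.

⟨σ_z⟩ = |a|² - |b|² divided by |a|²+|b|², with a, b the |0⟩, |1⟩ amplitudes.
= (16 - 9)/25 = 7/25.

0.280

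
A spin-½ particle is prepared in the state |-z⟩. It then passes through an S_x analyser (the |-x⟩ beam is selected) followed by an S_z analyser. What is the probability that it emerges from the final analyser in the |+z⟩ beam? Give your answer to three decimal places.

First analyser (S_x): from |-z⟩, P(|-x⟩) = 1/2.
After stage 1 the state is |-x⟩; P(|+z⟩) = |⟨+z|-x⟩|² = 1/2.
Joint probability = 1/2 × 1/2 = 0.250.

0.250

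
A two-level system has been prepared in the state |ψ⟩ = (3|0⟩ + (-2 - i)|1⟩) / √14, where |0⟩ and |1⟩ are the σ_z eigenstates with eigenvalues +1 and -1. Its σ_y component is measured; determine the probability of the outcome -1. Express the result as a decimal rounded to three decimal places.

0.714

|-y⟩ = (|0⟩ - i|1⟩)/√2, so ⟨-y|ψ⟩ = (4 - 2i) / (√2·√14).
P = |4 - 2i|² / 28 = 20/28.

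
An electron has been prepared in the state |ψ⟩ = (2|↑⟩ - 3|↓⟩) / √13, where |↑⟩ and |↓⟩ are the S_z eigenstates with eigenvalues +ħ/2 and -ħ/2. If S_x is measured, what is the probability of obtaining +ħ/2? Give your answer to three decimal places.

0.038

|+x⟩ = (|↑⟩ + |↓⟩)/√2, so ⟨+x|ψ⟩ = (-1) / (√2·√13).
P = |-1|² / 26 = 1/26.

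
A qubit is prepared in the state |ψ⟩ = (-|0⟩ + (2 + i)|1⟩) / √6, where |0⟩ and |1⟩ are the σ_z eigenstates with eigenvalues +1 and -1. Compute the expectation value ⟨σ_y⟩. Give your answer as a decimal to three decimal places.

⟨σ_y⟩ = 2 Im(a* b)/(|a|²+|b|²) with a = -1, b = (2 + i).
a* b = (-2 - i), so ⟨σ_y⟩ = -2/6.

-0.333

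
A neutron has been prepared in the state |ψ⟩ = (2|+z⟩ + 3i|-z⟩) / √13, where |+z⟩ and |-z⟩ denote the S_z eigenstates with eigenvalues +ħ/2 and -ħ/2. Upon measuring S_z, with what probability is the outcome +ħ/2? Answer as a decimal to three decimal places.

The +ħ/2 outcome corresponds to |+z⟩. Its amplitude in |ψ⟩ is 2/√13.
P = |2|² / 13 = 4/13.

0.308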